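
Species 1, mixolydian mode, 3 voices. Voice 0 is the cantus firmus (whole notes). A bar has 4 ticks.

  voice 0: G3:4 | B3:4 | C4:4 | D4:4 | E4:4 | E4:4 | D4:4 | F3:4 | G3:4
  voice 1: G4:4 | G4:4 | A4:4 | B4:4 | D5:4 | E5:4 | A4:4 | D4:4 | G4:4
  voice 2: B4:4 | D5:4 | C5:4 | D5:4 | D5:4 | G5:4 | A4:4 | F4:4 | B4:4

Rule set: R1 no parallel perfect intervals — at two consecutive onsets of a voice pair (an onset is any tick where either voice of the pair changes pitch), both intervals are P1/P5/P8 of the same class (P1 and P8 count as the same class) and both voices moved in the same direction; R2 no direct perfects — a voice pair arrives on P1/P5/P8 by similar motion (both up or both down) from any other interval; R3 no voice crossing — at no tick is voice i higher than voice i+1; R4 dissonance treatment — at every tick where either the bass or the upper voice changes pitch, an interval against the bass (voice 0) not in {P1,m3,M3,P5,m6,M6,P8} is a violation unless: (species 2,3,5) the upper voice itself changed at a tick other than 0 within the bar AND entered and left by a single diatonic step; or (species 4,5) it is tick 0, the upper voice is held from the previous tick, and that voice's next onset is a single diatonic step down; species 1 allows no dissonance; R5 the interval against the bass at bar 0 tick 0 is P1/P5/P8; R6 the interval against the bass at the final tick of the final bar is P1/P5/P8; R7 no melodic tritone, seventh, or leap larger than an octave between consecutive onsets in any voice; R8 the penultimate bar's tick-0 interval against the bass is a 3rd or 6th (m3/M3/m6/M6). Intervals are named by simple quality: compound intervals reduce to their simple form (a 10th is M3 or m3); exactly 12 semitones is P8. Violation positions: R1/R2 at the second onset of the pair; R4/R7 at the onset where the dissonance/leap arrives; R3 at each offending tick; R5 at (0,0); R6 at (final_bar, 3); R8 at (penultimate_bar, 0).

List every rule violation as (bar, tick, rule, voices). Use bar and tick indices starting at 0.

(0, 0, R5, (0, 2))
(3, 0, R1, (0, 2))
(4, 0, R4, (0, 1))
(4, 0, R4, (0, 2))
(6, 0, R2, (0, 1))
(6, 0, R2, (0, 2))
(6, 0, R2, (1, 2))
(6, 0, R7, (2,))
(7, 0, R2, (0, 2))
(7, 0, R8, (0, 2))
(8, 0, R2, (0, 1))
(8, 0, R7, (2,))
(8, 3, R6, (0, 2))

bar 0: v0=G3 v1=G4 v2=B4 downbeat M3
bar 1: v0=B3 v1=G4 v2=D5 downbeat m3
bar 2: v0=C4 v1=A4 v2=C5 downbeat P8
bar 3: v0=D4 v1=B4 v2=D5 downbeat P8
bar 4: v0=E4 v1=D5 v2=D5 downbeat m7
bar 5: v0=E4 v1=E5 v2=G5 downbeat m3
bar 6: v0=D4 v1=A4 v2=A4 downbeat P5
bar 7: v0=F3 v1=D4 v2=F4 downbeat P8
bar 8: v0=G3 v1=G4 v2=B4 downbeat M3
  -> R5 @ bar 0 tick 0 v(0, 2): opens on M3
  -> R1 @ bar 3 tick 0 v(0, 2): C4/C5 P8 -> D4/D5 P8 similar
  -> R4 @ bar 4 tick 0 v(0, 1): E4/D5 m7 untreated
  -> R4 @ bar 4 tick 0 v(0, 2): E4/D5 m7 untreated
  -> R2 @ bar 6 tick 0 v(0, 1): E4/E5 P8 -> D4/A4 P5 similar
  -> R2 @ bar 6 tick 0 v(0, 2): E4/G5 m3 -> D4/A4 P5 similar
  -> R2 @ bar 6 tick 0 v(1, 2): E5/G5 m3 -> A4/A4 P1 similar
  -> R7 @ bar 6 tick 0 v(2,): G5->A4 leap 10st
  -> R2 @ bar 7 tick 0 v(0, 2): D4/A4 P5 -> F3/F4 P8 similar
  -> R8 @ bar 7 tick 0 v(0, 2): penult P8 not 3rd/6th
  -> R2 @ bar 8 tick 0 v(0, 1): F3/D4 M6 -> G3/G4 P8 similar
  -> R7 @ bar 8 tick 0 v(2,): F4->B4 leap 6st
  -> R6 @ bar 8 tick 3 v(0, 2): closes on M3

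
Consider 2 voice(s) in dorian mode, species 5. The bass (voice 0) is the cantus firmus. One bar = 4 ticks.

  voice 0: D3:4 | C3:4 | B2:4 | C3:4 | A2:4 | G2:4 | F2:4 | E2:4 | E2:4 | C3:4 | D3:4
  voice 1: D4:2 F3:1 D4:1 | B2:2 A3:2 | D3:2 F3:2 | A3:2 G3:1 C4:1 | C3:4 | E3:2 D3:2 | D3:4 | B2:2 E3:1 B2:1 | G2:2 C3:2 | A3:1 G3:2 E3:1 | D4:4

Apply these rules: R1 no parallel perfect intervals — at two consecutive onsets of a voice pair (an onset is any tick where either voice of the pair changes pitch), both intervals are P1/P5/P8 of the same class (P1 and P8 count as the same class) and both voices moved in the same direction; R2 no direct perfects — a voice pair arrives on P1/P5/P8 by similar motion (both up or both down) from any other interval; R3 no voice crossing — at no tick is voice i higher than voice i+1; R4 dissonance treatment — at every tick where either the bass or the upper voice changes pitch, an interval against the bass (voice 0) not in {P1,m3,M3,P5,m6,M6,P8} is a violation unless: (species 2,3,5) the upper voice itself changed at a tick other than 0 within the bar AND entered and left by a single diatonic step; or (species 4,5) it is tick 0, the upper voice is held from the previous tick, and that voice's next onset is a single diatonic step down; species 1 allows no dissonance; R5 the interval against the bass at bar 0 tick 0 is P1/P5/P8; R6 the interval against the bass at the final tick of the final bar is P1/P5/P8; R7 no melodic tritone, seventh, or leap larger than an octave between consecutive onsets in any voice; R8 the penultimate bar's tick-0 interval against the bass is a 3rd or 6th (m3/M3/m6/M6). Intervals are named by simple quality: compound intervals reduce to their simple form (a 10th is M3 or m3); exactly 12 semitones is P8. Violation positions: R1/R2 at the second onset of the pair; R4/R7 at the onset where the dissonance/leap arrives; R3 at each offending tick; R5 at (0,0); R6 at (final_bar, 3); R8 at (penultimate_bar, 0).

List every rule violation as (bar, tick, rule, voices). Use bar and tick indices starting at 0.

bar 0: v0=D3 v1=D4 downbeat P8
bar 1: v0=C3 v1=B2 downbeat m2
bar 2: v0=B2 v1=D3 downbeat m3
bar 3: v0=C3 v1=A3 downbeat M6
bar 4: v0=A2 v1=C3 downbeat m3
bar 5: v0=G2 v1=E3 downbeat M6
bar 6: v0=F2 v1=D3 downbeat M6
bar 7: v0=E2 v1=B2 downbeat P5
bar 8: v0=E2 v1=G2 downbeat m3
bar 9: v0=C3 v1=A3 downbeat M6
bar 10: v0=D3 v1=D4 downbeat P8
  -> R3 @ bar 1 tick 0 v(0, 1): C3 above B2
  -> R4 @ bar 1 tick 0 v(0, 1): C3/B2 m2 untreated
  -> R7 @ bar 1 tick 0 v(1,): D4->B2 leap 15st
  -> R3 @ bar 1 tick 1 v(0, 1): C3 above B2
  -> R7 @ bar 1 tick 2 v(1,): B2->A3 leap 10st
  -> R4 @ bar 2 tick 2 v(0, 1): B2/F3 TT untreated
  -> R2 @ bar 7 tick 0 v(0, 1): F2/D3 M6 -> E2/B2 P5 similar
  -> R2 @ bar 10 tick 0 v(0, 1): C3/E3 M3 -> D3/D4 P8 similar
  -> R7 @ bar 10 tick 0 v(1,): E3->D4 leap 10st

(1, 0, R3, (0, 1))
(1, 0, R4, (0, 1))
(1, 0, R7, (1,))
(1, 1, R3, (0, 1))
(1, 2, R7, (1,))
(2, 2, R4, (0, 1))
(7, 0, R2, (0, 1))
(10, 0, R2, (0, 1))
(10, 0, R7, (1,))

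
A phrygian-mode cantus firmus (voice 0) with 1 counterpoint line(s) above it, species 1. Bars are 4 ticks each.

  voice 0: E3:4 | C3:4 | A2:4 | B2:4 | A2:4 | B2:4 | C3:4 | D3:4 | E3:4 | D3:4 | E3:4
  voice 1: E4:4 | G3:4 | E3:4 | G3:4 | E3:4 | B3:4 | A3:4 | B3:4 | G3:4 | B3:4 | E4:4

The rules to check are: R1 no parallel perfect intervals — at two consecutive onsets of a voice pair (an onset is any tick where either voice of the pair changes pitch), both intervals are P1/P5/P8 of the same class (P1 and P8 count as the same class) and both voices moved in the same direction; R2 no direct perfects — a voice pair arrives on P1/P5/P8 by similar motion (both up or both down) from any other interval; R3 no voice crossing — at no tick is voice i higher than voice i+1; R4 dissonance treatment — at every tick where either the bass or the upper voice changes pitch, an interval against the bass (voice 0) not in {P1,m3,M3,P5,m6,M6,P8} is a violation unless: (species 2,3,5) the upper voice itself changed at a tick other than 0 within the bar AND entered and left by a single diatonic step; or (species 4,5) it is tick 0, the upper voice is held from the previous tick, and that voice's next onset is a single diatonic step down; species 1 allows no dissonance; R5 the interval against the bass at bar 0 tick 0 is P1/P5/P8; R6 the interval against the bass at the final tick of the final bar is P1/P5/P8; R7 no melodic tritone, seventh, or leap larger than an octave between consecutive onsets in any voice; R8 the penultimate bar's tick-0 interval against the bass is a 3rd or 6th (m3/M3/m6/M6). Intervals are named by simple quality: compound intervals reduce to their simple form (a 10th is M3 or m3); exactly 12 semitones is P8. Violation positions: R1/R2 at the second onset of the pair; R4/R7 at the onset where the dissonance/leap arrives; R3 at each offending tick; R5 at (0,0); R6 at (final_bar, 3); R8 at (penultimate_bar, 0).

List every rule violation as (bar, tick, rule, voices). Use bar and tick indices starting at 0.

bar 0: v0=E3 v1=E4 downbeat P8
bar 1: v0=C3 v1=G3 downbeat P5
bar 2: v0=A2 v1=E3 downbeat P5
bar 3: v0=B2 v1=G3 downbeat m6
bar 4: v0=A2 v1=E3 downbeat P5
bar 5: v0=B2 v1=B3 downbeat P8
bar 6: v0=C3 v1=A3 downbeat M6
bar 7: v0=D3 v1=B3 downbeat M6
bar 8: v0=E3 v1=G3 downbeat m3
bar 9: v0=D3 v1=B3 downbeat M6
bar 10: v0=E3 v1=E4 downbeat P8
  -> R2 @ bar 1 tick 0 v(0, 1): E3/E4 P8 -> C3/G3 P5 similar
  -> R1 @ bar 2 tick 0 v(0, 1): C3/G3 P5 -> A2/E3 P5 similar
  -> R2 @ bar 4 tick 0 v(0, 1): B2/G3 m6 -> A2/E3 P5 similar
  -> R2 @ bar 5 tick 0 v(0, 1): A2/E3 P5 -> B2/B3 P8 similar
  -> R2 @ bar 10 tick 0 v(0, 1): D3/B3 M6 -> E3/E4 P8 similar

(1, 0, R2, (0, 1))
(2, 0, R1, (0, 1))
(4, 0, R2, (0, 1))
(5, 0, R2, (0, 1))
(10, 0, R2, (0, 1))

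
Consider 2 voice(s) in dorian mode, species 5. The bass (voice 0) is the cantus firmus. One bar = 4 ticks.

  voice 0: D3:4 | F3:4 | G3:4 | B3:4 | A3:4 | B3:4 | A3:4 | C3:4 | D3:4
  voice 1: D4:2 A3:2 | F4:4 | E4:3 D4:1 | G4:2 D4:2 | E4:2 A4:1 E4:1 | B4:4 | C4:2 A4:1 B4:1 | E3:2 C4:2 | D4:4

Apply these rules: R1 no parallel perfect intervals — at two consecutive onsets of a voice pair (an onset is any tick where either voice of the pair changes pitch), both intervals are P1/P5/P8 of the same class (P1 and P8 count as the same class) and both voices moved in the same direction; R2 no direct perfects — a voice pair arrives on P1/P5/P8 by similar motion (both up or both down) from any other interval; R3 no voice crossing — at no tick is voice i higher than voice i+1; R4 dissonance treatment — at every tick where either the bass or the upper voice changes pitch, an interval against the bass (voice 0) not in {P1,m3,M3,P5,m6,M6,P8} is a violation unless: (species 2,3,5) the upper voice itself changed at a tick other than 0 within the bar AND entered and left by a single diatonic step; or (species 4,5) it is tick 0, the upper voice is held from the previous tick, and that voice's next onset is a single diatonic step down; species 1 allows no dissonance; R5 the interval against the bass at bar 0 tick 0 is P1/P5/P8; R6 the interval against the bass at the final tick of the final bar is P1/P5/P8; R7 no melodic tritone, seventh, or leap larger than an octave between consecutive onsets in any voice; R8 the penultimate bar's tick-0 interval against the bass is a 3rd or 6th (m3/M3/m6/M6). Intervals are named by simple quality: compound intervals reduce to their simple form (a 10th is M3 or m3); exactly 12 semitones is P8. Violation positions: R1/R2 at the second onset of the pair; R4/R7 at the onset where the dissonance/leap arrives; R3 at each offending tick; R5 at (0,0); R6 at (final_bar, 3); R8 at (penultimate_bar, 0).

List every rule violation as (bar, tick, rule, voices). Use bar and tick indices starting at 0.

bar 0: v0=D3 v1=D4 downbeat P8
bar 1: v0=F3 v1=F4 downbeat P8
bar 2: v0=G3 v1=E4 downbeat M6
bar 3: v0=B3 v1=G4 downbeat m6
bar 4: v0=A3 v1=E4 downbeat P5
bar 5: v0=B3 v1=B4 downbeat P8
bar 6: v0=A3 v1=C4 downbeat m3
bar 7: v0=C3 v1=E3 downbeat M3
bar 8: v0=D3 v1=D4 downbeat P8
  -> R2 @ bar 1 tick 0 v(0, 1): D3/A3 P5 -> F3/F4 P8 similar
  -> R2 @ bar 5 tick 0 v(0, 1): A3/E4 P5 -> B3/B4 P8 similar
  -> R7 @ bar 6 tick 0 v(1,): B4->C4 leap 11st
  -> R4 @ bar 6 tick 3 v(0, 1): A3/B4 M2 untreated
  -> R7 @ bar 7 tick 0 v(1,): B4->E3 leap 19st
  -> R1 @ bar 8 tick 0 v(0, 1): C3/C4 P8 -> D3/D4 P8 similar

(1, 0, R2, (0, 1))
(5, 0, R2, (0, 1))
(6, 0, R7, (1,))
(6, 3, R4, (0, 1))
(7, 0, R7, (1,))
(8, 0, R1, (0, 1))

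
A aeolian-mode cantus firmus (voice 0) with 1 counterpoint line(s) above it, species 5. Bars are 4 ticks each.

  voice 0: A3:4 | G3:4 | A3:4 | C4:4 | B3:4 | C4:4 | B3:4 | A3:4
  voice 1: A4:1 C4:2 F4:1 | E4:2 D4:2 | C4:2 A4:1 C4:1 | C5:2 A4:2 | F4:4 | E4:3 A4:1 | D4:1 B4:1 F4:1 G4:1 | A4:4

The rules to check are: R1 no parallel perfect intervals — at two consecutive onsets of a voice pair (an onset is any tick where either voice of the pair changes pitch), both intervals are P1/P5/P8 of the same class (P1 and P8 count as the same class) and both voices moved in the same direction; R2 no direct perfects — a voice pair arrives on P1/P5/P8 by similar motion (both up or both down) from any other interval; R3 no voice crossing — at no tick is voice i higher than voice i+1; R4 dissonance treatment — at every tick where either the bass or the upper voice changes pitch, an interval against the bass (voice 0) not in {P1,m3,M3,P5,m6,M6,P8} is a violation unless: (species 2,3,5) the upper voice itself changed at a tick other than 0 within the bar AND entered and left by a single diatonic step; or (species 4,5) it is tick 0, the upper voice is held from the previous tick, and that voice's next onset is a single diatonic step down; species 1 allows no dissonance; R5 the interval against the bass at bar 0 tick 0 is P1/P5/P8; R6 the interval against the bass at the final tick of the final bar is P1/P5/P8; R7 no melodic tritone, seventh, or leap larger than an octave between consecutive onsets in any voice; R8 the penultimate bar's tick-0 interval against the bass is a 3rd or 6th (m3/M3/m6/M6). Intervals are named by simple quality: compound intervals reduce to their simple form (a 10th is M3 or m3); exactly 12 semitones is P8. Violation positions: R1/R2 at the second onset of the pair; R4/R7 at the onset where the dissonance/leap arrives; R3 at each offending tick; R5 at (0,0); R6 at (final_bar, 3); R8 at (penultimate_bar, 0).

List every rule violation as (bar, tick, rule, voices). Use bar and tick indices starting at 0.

bar 0: v0=A3 v1=A4 downbeat P8
bar 1: v0=G3 v1=E4 downbeat M6
bar 2: v0=A3 v1=C4 downbeat m3
bar 3: v0=C4 v1=C5 downbeat P8
bar 4: v0=B3 v1=F4 downbeat TT
bar 5: v0=C4 v1=E4 downbeat M3
bar 6: v0=B3 v1=D4 downbeat m3
bar 7: v0=A3 v1=A4 downbeat P8
  -> R2 @ bar 3 tick 0 v(0, 1): A3/C4 m3 -> C4/C5 P8 similar
  -> R4 @ bar 4 tick 0 v(0, 1): B3/F4 TT untreated
  -> R4 @ bar 6 tick 2 v(0, 1): B3/F4 TT untreated
  -> R7 @ bar 6 tick 2 v(1,): B4->F4 leap 6st

(3, 0, R2, (0, 1))
(4, 0, R4, (0, 1))
(6, 2, R4, (0, 1))
(6, 2, R7, (1,))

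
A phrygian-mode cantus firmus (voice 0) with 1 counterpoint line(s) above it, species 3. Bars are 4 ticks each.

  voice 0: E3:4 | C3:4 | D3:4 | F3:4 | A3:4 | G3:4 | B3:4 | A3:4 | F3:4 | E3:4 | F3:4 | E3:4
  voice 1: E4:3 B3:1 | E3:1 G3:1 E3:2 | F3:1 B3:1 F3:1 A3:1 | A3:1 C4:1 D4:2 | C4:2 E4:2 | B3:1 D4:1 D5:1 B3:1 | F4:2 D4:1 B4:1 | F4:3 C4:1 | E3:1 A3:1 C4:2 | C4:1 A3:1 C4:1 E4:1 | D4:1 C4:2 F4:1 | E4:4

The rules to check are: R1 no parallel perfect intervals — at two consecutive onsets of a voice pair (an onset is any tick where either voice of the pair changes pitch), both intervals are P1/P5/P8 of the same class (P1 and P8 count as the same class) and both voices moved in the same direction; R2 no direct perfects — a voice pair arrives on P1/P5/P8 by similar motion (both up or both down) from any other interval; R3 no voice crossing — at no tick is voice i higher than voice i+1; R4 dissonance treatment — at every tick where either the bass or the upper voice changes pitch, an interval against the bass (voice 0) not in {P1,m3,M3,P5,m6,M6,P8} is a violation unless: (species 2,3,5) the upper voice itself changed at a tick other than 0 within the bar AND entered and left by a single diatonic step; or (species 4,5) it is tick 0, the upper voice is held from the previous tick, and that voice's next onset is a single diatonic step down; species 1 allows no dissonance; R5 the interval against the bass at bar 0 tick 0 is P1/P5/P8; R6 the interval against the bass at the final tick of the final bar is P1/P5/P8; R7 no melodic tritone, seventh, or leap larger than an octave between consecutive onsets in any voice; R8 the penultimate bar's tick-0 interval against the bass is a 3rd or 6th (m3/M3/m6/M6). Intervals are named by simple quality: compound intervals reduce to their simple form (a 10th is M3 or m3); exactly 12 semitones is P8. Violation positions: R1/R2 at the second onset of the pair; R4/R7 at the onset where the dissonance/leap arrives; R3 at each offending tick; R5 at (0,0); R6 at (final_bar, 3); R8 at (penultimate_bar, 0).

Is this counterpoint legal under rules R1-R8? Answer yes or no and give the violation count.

No (10 violations)

bar 0: v0=E3 v1=E4 (P8)
bar 1: v0=C3 v1=E3 (M3)
bar 2: v0=D3 v1=F3 (m3)
bar 3: v0=F3 v1=A3 (M3)
bar 4: v0=A3 v1=C4 (m3)
bar 5: v0=G3 v1=B3 (M3)
bar 6: v0=B3 v1=F4 (TT)
bar 7: v0=A3 v1=F4 (m6)
bar 8: v0=F3 v1=E3 (m2)
bar 9: v0=E3 v1=C4 (m6)
bar 10: v0=F3 v1=D4 (M6)
bar 11: v0=E3 v1=E4 (P8)
  R7 @ bar2.1: F3->B3 leap 6st
  R7 @ bar2.2: B3->F3 leap 6st
  R7 @ bar5.3: D5->B3 leap 15st
  R4 @ bar6.0: B3/F4 TT untreated
  R7 @ bar6.0: B3->F4 leap 6st
  R7 @ bar7.0: B4->F4 leap 6st
  R3 @ bar8.0: F3 above E3
  R4 @ bar8.0: F3/E3 m2 untreated
  R4 @ bar9.1: E3/A3 P4 untreated
  R1 @ bar11.0: F3/F4 P8 -> E3/E4 P8 similar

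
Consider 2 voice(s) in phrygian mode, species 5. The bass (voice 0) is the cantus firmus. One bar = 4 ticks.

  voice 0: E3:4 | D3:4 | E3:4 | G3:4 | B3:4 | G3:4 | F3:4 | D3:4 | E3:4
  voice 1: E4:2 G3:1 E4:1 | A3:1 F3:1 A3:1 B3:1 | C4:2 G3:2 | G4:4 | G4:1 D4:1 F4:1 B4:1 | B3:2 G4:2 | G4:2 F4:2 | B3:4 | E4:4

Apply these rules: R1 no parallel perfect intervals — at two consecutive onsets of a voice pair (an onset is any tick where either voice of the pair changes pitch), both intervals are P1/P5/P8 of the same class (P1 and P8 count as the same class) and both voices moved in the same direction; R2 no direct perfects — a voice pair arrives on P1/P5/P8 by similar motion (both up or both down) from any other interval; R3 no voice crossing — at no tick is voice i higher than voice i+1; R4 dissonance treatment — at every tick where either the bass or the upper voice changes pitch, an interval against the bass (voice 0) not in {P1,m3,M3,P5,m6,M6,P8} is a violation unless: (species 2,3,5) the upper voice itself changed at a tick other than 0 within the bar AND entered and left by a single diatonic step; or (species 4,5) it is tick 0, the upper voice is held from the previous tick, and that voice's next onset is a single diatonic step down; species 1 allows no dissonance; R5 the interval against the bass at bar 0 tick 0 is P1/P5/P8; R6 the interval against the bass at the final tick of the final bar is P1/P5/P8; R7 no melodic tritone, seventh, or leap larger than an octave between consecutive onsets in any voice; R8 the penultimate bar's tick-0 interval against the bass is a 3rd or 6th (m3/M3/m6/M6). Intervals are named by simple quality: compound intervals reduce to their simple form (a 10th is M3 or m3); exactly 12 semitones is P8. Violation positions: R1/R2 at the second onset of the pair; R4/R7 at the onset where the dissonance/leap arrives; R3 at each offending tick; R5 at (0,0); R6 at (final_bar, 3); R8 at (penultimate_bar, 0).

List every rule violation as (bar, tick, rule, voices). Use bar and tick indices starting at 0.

(1, 0, R2, (0, 1))
(3, 0, R2, (0, 1))
(4, 2, R4, (0, 1))
(4, 3, R7, (1,))
(7, 0, R7, (1,))
(8, 0, R2, (0, 1))

bar 0: v0=E3 v1=E4 downbeat P8
bar 1: v0=D3 v1=A3 downbeat P5
bar 2: v0=E3 v1=C4 downbeat m6
bar 3: v0=G3 v1=G4 downbeat P8
bar 4: v0=B3 v1=G4 downbeat m6
bar 5: v0=G3 v1=B3 downbeat M3
bar 6: v0=F3 v1=G4 downbeat M2
bar 7: v0=D3 v1=B3 downbeat M6
bar 8: v0=E3 v1=E4 downbeat P8
  -> R2 @ bar 1 tick 0 v(0, 1): E3/E4 P8 -> D3/A3 P5 similar
  -> R2 @ bar 3 tick 0 v(0, 1): E3/G3 m3 -> G3/G4 P8 similar
  -> R4 @ bar 4 tick 2 v(0, 1): B3/F4 TT untreated
  -> R7 @ bar 4 tick 3 v(1,): F4->B4 leap 6st
  -> R7 @ bar 7 tick 0 v(1,): F4->B3 leap 6st
  -> R2 @ bar 8 tick 0 v(0, 1): D3/B3 M6 -> E3/E4 P8 similar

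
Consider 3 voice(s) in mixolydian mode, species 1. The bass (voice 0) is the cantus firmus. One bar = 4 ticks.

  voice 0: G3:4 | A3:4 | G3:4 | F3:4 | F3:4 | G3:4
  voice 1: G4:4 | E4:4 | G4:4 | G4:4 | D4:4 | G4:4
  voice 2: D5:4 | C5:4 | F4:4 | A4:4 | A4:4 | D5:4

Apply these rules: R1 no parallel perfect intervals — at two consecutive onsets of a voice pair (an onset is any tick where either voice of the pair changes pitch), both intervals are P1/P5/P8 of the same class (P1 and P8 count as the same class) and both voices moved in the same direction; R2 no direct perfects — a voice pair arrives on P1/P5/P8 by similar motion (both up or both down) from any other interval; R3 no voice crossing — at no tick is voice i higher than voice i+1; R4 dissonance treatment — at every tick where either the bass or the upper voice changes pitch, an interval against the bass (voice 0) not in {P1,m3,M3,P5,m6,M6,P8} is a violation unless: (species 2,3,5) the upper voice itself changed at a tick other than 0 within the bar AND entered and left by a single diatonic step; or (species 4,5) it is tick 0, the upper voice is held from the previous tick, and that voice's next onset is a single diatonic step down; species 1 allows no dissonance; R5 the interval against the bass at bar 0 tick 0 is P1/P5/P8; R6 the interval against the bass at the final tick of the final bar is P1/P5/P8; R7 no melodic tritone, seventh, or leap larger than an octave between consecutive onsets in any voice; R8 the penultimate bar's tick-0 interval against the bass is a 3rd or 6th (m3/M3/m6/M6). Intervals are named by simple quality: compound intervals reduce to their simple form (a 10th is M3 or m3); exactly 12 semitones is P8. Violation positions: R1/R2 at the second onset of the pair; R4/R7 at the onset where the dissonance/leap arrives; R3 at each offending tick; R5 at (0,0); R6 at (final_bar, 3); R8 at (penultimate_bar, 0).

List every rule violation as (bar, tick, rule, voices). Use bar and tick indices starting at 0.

(2, 0, R3, (1, 2))
(2, 0, R4, (0, 2))
(2, 1, R3, (1, 2))
(2, 2, R3, (1, 2))
(2, 3, R3, (1, 2))
(3, 0, R4, (0, 1))
(5, 0, R1, (1, 2))
(5, 0, R2, (0, 1))
(5, 0, R2, (0, 2))

bar 0: v0=G3 v1=G4 v2=D5 downbeat P5
bar 1: v0=A3 v1=E4 v2=C5 downbeat m3
bar 2: v0=G3 v1=G4 v2=F4 downbeat m7
bar 3: v0=F3 v1=G4 v2=A4 downbeat M3
bar 4: v0=F3 v1=D4 v2=A4 downbeat M3
bar 5: v0=G3 v1=G4 v2=D5 downbeat P5
  -> R3 @ bar 2 tick 0 v(1, 2): G4 above F4
  -> R4 @ bar 2 tick 0 v(0, 2): G3/F4 m7 untreated
  -> R3 @ bar 2 tick 1 v(1, 2): G4 above F4
  -> R3 @ bar 2 tick 2 v(1, 2): G4 above F4
  -> R3 @ bar 2 tick 3 v(1, 2): G4 above F4
  -> R4 @ bar 3 tick 0 v(0, 1): F3/G4 M2 untreated
  -> R1 @ bar 5 tick 0 v(1, 2): D4/A4 P5 -> G4/D5 P5 similar
  -> R2 @ bar 5 tick 0 v(0, 1): F3/D4 M6 -> G3/G4 P8 similar
  -> R2 @ bar 5 tick 0 v(0, 2): F3/A4 M3 -> G3/D5 P5 similar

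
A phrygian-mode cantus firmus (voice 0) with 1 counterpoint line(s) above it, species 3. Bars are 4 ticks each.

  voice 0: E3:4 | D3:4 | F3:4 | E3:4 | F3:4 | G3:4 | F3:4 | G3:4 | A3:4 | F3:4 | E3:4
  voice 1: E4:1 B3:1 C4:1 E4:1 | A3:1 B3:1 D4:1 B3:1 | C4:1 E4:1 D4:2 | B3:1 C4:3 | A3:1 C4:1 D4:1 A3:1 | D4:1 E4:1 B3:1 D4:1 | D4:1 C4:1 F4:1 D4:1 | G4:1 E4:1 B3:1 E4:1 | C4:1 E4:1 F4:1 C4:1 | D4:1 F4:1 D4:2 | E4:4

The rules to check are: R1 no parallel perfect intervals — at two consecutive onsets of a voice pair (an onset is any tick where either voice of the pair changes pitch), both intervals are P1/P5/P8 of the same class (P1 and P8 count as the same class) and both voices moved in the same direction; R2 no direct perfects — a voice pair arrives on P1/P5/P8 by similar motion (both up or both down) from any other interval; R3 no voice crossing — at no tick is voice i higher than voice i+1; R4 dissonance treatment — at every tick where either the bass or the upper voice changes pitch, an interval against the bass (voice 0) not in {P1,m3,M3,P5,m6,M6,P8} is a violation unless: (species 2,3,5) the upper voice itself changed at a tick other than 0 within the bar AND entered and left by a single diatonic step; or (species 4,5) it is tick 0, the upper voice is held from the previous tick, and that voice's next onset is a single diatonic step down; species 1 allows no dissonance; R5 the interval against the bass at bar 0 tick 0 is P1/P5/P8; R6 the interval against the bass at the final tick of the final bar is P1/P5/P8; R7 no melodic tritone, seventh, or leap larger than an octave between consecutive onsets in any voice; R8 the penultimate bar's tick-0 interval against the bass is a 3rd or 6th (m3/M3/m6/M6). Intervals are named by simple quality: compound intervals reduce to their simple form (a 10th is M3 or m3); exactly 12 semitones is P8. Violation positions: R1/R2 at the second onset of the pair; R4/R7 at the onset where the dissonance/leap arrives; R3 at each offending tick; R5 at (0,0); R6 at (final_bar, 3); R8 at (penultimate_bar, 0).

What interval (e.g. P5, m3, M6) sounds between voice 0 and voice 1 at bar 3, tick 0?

P5

voice 0=E3 voice 1=B3 -> P5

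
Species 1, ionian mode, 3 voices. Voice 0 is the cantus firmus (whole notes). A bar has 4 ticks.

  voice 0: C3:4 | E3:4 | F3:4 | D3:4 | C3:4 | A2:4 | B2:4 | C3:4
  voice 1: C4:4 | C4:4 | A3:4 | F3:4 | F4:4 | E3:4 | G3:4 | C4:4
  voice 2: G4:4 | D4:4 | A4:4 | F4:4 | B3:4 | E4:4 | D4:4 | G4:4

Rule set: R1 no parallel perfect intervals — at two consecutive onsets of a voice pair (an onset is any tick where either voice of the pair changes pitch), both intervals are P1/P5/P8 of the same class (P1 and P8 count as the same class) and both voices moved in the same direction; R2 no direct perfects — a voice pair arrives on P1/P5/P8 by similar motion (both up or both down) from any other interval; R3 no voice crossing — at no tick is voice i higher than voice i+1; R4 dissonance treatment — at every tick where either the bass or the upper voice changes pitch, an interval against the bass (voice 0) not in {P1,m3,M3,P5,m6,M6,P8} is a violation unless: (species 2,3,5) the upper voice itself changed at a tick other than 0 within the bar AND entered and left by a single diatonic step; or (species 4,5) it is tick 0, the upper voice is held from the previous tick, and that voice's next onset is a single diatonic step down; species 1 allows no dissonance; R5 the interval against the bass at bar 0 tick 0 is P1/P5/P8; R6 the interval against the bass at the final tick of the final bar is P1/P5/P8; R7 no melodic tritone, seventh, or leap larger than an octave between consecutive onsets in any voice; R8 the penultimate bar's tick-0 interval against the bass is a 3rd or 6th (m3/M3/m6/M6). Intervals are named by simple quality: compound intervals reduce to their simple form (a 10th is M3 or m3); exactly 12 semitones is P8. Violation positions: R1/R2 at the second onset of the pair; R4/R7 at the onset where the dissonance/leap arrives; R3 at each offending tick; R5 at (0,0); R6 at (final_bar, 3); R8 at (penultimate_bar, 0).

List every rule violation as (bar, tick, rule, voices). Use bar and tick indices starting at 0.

(1, 0, R4, (0, 2))
(3, 0, R1, (1, 2))
(4, 0, R3, (1, 2))
(4, 0, R4, (0, 1))
(4, 0, R4, (0, 2))
(4, 0, R7, (2,))
(4, 1, R3, (1, 2))
(4, 2, R3, (1, 2))
(4, 3, R3, (1, 2))
(5, 0, R2, (0, 1))
(5, 0, R7, (1,))
(7, 0, R1, (1, 2))
(7, 0, R2, (0, 1))
(7, 0, R2, (0, 2))

bar 0: v0=C3 v1=C4 v2=G4 downbeat P5
bar 1: v0=E3 v1=C4 v2=D4 downbeat m7
bar 2: v0=F3 v1=A3 v2=A4 downbeat M3
bar 3: v0=D3 v1=F3 v2=F4 downbeat m3
bar 4: v0=C3 v1=F4 v2=B3 downbeat M7
bar 5: v0=A2 v1=E3 v2=E4 downbeat P5
bar 6: v0=B2 v1=G3 v2=D4 downbeat m3
bar 7: v0=C3 v1=C4 v2=G4 downbeat P5
  -> R4 @ bar 1 tick 0 v(0, 2): E3/D4 m7 untreated
  -> R1 @ bar 3 tick 0 v(1, 2): A3/A4 P8 -> F3/F4 P8 similar
  -> R3 @ bar 4 tick 0 v(1, 2): F4 above B3
  -> R4 @ bar 4 tick 0 v(0, 1): C3/F4 P4 untreated
  -> R4 @ bar 4 tick 0 v(0, 2): C3/B3 M7 untreated
  -> R7 @ bar 4 tick 0 v(2,): F4->B3 leap 6st
  -> R3 @ bar 4 tick 1 v(1, 2): F4 above B3
  -> R3 @ bar 4 tick 2 v(1, 2): F4 above B3
  -> R3 @ bar 4 tick 3 v(1, 2): F4 above B3
  -> R2 @ bar 5 tick 0 v(0, 1): C3/F4 P4 -> A2/E3 P5 similar
  -> R7 @ bar 5 tick 0 v(1,): F4->E3 leap 13st
  -> R1 @ bar 7 tick 0 v(1, 2): G3/D4 P5 -> C4/G4 P5 similar
  -> R2 @ bar 7 tick 0 v(0, 1): B2/G3 m6 -> C3/C4 P8 similar
  -> R2 @ bar 7 tick 0 v(0, 2): B2/D4 m3 -> C3/G4 P5 similar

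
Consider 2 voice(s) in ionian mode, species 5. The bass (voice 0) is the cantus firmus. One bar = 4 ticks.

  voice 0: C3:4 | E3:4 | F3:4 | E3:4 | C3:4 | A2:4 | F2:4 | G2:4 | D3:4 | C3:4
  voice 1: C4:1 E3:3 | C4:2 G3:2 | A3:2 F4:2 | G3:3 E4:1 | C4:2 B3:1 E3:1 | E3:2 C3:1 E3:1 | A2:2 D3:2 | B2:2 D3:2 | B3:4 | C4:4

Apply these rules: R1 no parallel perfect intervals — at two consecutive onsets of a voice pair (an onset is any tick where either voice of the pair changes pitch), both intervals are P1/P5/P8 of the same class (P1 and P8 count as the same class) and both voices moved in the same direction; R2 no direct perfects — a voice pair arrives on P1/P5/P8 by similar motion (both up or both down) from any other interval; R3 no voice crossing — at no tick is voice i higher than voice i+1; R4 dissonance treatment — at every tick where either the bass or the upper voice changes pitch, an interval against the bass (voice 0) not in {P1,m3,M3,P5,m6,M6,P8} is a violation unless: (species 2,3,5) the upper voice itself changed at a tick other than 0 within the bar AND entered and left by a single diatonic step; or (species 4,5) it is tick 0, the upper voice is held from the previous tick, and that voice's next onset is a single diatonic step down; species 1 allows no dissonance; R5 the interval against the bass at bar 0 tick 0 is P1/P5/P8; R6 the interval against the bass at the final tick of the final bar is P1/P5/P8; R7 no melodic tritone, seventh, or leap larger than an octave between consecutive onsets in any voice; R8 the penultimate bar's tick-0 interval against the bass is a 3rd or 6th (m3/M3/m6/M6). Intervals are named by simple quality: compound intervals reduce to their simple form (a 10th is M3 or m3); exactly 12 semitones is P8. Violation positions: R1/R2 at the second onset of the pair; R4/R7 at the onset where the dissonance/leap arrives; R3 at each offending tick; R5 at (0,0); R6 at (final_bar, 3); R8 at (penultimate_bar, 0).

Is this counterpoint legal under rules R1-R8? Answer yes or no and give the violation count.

bar 0: v0=C3 v1=C4 (P8)
bar 1: v0=E3 v1=C4 (m6)
bar 2: v0=F3 v1=A3 (M3)
bar 3: v0=E3 v1=G3 (m3)
bar 4: v0=C3 v1=C4 (P8)
bar 5: v0=A2 v1=E3 (P5)
bar 6: v0=F2 v1=A2 (M3)
bar 7: v0=G2 v1=B2 (M3)
bar 8: v0=D3 v1=B3 (M6)
bar 9: v0=C3 v1=C4 (P8)
  R7 @ bar3.0: F4->G3 leap 10st
  R1 @ bar4.0: E3/E4 P8 -> C3/C4 P8 similar
  R4 @ bar4.2: C3/B3 M7 untreated

No (3 violations)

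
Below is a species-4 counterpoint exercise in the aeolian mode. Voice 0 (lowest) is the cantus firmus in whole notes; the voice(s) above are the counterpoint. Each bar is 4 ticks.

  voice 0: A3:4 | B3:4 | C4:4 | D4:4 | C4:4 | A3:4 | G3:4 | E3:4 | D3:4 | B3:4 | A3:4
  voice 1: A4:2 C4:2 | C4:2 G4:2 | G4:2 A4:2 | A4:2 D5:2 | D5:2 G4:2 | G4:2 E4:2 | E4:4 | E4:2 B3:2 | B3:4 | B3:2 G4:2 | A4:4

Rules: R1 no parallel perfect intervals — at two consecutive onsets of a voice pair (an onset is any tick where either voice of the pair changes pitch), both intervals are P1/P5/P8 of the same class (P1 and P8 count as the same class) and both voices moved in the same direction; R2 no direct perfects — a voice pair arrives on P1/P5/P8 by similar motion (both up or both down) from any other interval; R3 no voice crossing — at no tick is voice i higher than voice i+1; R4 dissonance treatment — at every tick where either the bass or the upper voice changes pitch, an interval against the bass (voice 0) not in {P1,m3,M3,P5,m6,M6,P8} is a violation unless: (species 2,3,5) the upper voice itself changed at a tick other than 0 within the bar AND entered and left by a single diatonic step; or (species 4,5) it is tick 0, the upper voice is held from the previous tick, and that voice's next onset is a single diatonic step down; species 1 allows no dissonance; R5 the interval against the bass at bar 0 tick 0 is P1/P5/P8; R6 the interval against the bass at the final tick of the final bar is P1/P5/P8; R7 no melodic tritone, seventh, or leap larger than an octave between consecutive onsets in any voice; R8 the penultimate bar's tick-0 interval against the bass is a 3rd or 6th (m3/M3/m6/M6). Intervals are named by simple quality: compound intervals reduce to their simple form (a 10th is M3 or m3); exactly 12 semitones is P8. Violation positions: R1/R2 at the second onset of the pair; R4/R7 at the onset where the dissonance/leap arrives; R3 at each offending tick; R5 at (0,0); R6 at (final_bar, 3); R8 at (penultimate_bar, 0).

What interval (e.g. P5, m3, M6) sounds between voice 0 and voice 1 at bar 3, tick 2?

P8

voice 0=D4 voice 1=D5 -> P8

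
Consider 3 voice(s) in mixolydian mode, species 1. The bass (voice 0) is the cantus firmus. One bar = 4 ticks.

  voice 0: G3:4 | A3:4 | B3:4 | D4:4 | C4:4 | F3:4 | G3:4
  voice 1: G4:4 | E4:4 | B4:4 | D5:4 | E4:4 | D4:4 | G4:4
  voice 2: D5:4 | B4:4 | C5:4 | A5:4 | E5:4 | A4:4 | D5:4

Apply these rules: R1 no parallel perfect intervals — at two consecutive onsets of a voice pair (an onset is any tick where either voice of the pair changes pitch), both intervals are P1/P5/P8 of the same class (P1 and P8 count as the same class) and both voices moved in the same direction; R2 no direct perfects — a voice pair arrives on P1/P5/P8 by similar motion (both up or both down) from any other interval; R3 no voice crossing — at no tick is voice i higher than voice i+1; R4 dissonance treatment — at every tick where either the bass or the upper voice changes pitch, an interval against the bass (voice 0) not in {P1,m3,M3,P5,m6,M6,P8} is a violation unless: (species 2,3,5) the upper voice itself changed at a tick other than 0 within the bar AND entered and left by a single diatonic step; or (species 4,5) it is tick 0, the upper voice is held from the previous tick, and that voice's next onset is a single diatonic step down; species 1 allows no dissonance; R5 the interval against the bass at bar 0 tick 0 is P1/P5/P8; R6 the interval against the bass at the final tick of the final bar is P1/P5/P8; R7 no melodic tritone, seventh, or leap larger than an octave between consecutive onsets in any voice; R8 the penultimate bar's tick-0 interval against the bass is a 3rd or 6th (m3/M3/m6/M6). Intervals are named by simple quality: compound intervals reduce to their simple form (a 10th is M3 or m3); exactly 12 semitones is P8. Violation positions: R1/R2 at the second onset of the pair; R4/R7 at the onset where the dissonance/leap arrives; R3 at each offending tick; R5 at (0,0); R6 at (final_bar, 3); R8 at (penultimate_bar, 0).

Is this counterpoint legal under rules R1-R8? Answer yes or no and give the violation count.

No (13 violations)

bar 0: v0=G3 v1=G4 v2=D5 (P5)
bar 1: v0=A3 v1=E4 v2=B4 (M2)
bar 2: v0=B3 v1=B4 v2=C5 (m2)
bar 3: v0=D4 v1=D5 v2=A5 (P5)
bar 4: v0=C4 v1=E4 v2=E5 (M3)
bar 5: v0=F3 v1=D4 v2=A4 (M3)
bar 6: v0=G3 v1=G4 v2=D5 (P5)
  R1 @ bar1.0: G4/D5 P5 -> E4/B4 P5 similar
  R4 @ bar1.0: A3/B4 M2 untreated
  R2 @ bar2.0: A3/E4 P5 -> B3/B4 P8 similar
  R4 @ bar2.0: B3/C5 m2 untreated
  R1 @ bar3.0: B3/B4 P8 -> D4/D5 P8 similar
  R2 @ bar3.0: B3/C5 m2 -> D4/A5 P5 similar
  R2 @ bar3.0: B4/C5 m2 -> D5/A5 P5 similar
  R2 @ bar4.0: D5/A5 P5 -> E4/E5 P8 similar
  R7 @ bar4.0: D5->E4 leap 10st
  R2 @ bar5.0: E4/E5 P8 -> D4/A4 P5 similar
  R1 @ bar6.0: D4/A4 P5 -> G4/D5 P5 similar
  R2 @ bar6.0: F3/D4 M6 -> G3/G4 P8 similar
  R2 @ bar6.0: F3/A4 M3 -> G3/D5 P5 similar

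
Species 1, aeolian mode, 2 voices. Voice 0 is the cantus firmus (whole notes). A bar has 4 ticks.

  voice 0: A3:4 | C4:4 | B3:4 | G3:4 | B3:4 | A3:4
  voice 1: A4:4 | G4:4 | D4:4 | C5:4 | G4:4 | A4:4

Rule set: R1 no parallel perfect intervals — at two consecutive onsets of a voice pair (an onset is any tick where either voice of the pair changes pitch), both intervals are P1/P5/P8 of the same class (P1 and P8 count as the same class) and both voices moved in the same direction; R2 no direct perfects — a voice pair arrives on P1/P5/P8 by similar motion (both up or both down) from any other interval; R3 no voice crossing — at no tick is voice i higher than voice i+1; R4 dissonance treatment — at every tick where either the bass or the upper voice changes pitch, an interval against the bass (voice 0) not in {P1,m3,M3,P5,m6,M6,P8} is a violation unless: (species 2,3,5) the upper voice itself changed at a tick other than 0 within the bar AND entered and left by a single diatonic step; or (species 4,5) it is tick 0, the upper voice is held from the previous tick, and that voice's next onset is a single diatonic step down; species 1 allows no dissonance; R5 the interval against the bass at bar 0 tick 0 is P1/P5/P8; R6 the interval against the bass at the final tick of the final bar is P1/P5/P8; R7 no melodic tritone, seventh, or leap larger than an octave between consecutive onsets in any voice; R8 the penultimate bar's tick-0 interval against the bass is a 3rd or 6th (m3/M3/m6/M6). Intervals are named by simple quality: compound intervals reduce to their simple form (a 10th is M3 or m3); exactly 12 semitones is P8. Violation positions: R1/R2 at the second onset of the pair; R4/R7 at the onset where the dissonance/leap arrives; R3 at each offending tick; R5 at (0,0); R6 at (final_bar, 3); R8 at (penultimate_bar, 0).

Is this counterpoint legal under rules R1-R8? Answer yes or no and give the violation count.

bar 0: v0=A3 v1=A4 (P8)
bar 1: v0=C4 v1=G4 (P5)
bar 2: v0=B3 v1=D4 (m3)
bar 3: v0=G3 v1=C5 (P4)
bar 4: v0=B3 v1=G4 (m6)
bar 5: v0=A3 v1=A4 (P8)
  R4 @ bar3.0: G3/C5 P4 untreated
  R7 @ bar3.0: D4->C5 leap 10st

No (2 violations)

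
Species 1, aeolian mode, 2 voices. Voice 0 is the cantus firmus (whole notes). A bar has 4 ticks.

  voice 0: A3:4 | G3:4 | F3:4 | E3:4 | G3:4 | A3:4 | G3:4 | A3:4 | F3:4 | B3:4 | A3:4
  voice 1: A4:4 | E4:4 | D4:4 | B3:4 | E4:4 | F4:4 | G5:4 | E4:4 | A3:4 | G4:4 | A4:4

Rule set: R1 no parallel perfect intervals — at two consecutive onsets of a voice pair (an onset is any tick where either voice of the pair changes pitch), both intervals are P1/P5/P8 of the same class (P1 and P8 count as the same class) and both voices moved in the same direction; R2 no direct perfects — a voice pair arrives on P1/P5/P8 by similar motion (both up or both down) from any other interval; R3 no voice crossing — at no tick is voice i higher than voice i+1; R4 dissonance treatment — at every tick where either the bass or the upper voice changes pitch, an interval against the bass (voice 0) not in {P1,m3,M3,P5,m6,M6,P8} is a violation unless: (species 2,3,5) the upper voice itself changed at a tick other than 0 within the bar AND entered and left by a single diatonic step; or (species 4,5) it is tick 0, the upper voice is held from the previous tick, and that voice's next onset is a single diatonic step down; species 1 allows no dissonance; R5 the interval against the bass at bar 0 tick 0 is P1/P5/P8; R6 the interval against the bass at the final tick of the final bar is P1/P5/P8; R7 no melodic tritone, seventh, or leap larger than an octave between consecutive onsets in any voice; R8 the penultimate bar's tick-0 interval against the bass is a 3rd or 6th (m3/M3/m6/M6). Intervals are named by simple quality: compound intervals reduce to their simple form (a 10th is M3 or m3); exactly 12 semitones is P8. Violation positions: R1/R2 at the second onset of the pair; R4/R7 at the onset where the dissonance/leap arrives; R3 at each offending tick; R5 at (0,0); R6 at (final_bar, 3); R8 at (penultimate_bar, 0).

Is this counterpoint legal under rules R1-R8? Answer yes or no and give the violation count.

No (5 violations)

bar 0: v0=A3 v1=A4 (P8)
bar 1: v0=G3 v1=E4 (M6)
bar 2: v0=F3 v1=D4 (M6)
bar 3: v0=E3 v1=B3 (P5)
bar 4: v0=G3 v1=E4 (M6)
bar 5: v0=A3 v1=F4 (m6)
bar 6: v0=G3 v1=G5 (P1)
bar 7: v0=A3 v1=E4 (P5)
bar 8: v0=F3 v1=A3 (M3)
bar 9: v0=B3 v1=G4 (m6)
bar 10: v0=A3 v1=A4 (P8)
  R2 @ bar3.0: F3/D4 M6 -> E3/B3 P5 similar
  R7 @ bar6.0: F4->G5 leap 14st
  R7 @ bar7.0: G5->E4 leap 15st
  R7 @ bar9.0: F3->B3 leap 6st
  R7 @ bar9.0: A3->G4 leap 10st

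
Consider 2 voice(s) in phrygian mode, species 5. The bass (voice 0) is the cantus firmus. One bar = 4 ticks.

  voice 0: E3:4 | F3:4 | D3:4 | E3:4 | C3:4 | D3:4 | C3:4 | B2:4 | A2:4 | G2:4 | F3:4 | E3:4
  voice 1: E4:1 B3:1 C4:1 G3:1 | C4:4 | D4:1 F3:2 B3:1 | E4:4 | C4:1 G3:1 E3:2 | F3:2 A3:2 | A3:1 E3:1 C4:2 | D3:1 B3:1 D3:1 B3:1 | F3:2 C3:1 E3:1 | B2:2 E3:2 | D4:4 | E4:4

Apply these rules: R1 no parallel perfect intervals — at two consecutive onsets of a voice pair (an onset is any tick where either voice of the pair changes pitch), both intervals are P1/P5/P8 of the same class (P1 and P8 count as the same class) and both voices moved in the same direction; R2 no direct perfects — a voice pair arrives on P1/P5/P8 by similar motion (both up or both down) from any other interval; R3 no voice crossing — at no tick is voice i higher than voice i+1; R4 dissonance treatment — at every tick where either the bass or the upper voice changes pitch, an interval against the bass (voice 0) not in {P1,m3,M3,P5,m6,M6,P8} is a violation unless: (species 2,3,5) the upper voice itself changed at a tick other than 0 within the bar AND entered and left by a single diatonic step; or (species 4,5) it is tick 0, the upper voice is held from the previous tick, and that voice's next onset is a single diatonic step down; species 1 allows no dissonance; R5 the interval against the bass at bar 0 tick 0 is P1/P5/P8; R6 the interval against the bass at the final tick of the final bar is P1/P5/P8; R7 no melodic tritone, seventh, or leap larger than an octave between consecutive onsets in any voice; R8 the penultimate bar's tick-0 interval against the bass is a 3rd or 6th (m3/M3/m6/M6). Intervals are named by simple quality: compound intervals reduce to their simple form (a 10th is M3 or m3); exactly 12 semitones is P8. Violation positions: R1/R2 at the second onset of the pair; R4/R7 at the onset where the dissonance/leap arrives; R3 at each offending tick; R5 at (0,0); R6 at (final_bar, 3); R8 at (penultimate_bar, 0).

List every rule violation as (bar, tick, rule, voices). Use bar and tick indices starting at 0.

bar 0: v0=E3 v1=E4 downbeat P8
bar 1: v0=F3 v1=C4 downbeat P5
bar 2: v0=D3 v1=D4 downbeat P8
bar 3: v0=E3 v1=E4 downbeat P8
bar 4: v0=C3 v1=C4 downbeat P8
bar 5: v0=D3 v1=F3 downbeat m3
bar 6: v0=C3 v1=A3 downbeat M6
bar 7: v0=B2 v1=D3 downbeat m3
bar 8: v0=A2 v1=F3 downbeat m6
bar 9: v0=G2 v1=B2 downbeat M3
bar 10: v0=F3 v1=D4 downbeat M6
bar 11: v0=E3 v1=E4 downbeat P8
  -> R2 @ bar 1 tick 0 v(0, 1): E3/G3 m3 -> F3/C4 P5 similar
  -> R7 @ bar 2 tick 3 v(1,): F3->B3 leap 6st
  -> R2 @ bar 3 tick 0 v(0, 1): D3/B3 M6 -> E3/E4 P8 similar
  -> R1 @ bar 4 tick 0 v(0, 1): E3/E4 P8 -> C3/C4 P8 similar
  -> R7 @ bar 7 tick 0 v(1,): C4->D3 leap 10st
  -> R7 @ bar 8 tick 0 v(1,): B3->F3 leap 6st
  -> R7 @ bar 10 tick 0 v(0,): G2->F3 leap 10st
  -> R7 @ bar 10 tick 0 v(1,): E3->D4 leap 10st

(1, 0, R2, (0, 1))
(2, 3, R7, (1,))
(3, 0, R2, (0, 1))
(4, 0, R1, (0, 1))
(7, 0, R7, (1,))
(8, 0, R7, (1,))
(10, 0, R7, (0,))
(10, 0, R7, (1,))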